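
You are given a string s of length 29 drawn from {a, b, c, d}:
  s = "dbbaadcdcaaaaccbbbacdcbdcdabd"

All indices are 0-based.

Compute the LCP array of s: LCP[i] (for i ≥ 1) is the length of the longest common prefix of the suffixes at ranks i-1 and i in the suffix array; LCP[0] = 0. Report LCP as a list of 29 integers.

sorted suffixes:
  #0 SA[0]=9  'aaaaccbbbacdcbdcdabd'
  #1 SA[1]=10  'aaaccbbbacdcbdcdabd'
  #2 SA[2]=11  'aaccbbbacdcbdcdabd'
  #3 SA[3]=3  'aadcdcaaaaccbbbacdcbdcdabd'
  #4 SA[4]=26  'abd'
  #5 SA[5]=12  'accbbbacdcbdcdabd'
  #6 SA[6]=18  'acdcbdcdabd'
  #7 SA[7]=4  'adcdcaaaaccbbbacdcbdcdabd'
  #8 SA[8]=2  'baadcdcaaaaccbbbacdcbdcdabd'
  #9 SA[9]=17  'bacdcbdcdabd'
  #10 SA[10]=1  'bbaadcdcaaaaccbbbacdcbdcdabd'
  #11 SA[11]=16  'bbacdcbdcdabd'
  #12 SA[12]=15  'bbbacdcbdcdabd'
  #13 SA[13]=27  'bd'
  #14 SA[14]=22  'bdcdabd'
  #15 SA[15]=8  'caaaaccbbbacdcbdcdabd'
  #16 SA[16]=14  'cbbbacdcbdcdabd'
  #17 SA[17]=21  'cbdcdabd'
  #18 SA[18]=13  'ccbbbacdcbdcdabd'
  #19 SA[19]=24  'cdabd'
  #20 SA[20]=6  'cdcaaaaccbbbacdcbdcdabd'
  #21 SA[21]=19  'cdcbdcdabd'
  #22 SA[22]=28  'd'
  #23 SA[23]=25  'dabd'
  #24 SA[24]=0  'dbbaadcdcaaaaccbbbacdcbdcdabd'
  #25 SA[25]=7  'dcaaaaccbbbacdcbdcdabd'
  #26 SA[26]=20  'dcbdcdabd'
  #27 SA[27]=23  'dcdabd'
  #28 SA[28]=5  'dcdcaaaaccbbbacdcbdcdabd'

SA = [9, 10, 11, 3, 26, 12, 18, 4, 2, 17, 1, 16, 15, 27, 22, 8, 14, 21, 13, 24, 6, 19, 28, 25, 0, 7, 20, 23, 5]
i: (SA[i-1],SA[i]) lcp shared
  1: (9,10) 3 'aaa'
  2: (10,11) 2 'aa'
  3: (11,3) 2 'aa'
  4: (3,26) 1 'a'
  5: (26,12) 1 'a'
  6: (12,18) 2 'ac'
  7: (18,4) 1 'a'
  8: (4,2) 0 ''
  9: (2,17) 2 'ba'
  10: (17,1) 1 'b'
  11: (1,16) 3 'bba'
  12: (16,15) 2 'bb'
  13: (15,27) 1 'b'
  14: (27,22) 2 'bd'
  15: (22,8) 0 ''
  16: (8,14) 1 'c'
  17: (14,21) 2 'cb'
  18: (21,13) 1 'c'
  19: (13,24) 1 'c'
  20: (24,6) 2 'cd'
  21: (6,19) 3 'cdc'
  22: (19,28) 0 ''
  23: (28,25) 1 'd'
  24: (25,0) 1 'd'
  25: (0,7) 1 'd'
  26: (7,20) 2 'dc'
  27: (20,23) 2 'dc'
  28: (23,5) 3 'dcd'

[0, 3, 2, 2, 1, 1, 2, 1, 0, 2, 1, 3, 2, 1, 2, 0, 1, 2, 1, 1, 2, 3, 0, 1, 1, 1, 2, 2, 3]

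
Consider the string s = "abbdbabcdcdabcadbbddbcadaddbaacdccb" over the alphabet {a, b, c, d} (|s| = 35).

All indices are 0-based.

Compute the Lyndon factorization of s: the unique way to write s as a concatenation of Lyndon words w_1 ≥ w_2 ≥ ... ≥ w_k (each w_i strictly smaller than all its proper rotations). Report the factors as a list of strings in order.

emit factor 1: 'abbdbabcdcdabcadbbddbcadaddb' (i=0, period=28)
emit factor 2: 'aacdccb' (i=28, period=7)

["abbdbabcdcdabcadbbddbcadaddb", "aacdccb"]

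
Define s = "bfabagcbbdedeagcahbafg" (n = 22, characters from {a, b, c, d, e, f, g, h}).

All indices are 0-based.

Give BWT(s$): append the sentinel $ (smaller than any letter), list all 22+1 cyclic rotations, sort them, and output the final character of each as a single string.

rank  rotation                 last
    0  $bfabagcbbdedeagcahbafg  g
    1  abagcbbdedeagcahbafg$bf  f
    2  afg$bfabagcbbdedeagcahb  b
    3  agcahbafg$bfabagcbbdede  e
    4  agcbbdedeagcahbafg$bfab  b
    5  ahbafg$bfabagcbbdedeagc  c
    6  bafg$bfabagcbbdedeagcah  h
    7  bagcbbdedeagcahbafg$bfa  a
    8  bbdedeagcahbafg$bfabagc  c
    9  bdedeagcahbafg$bfabagcb  b
   10  bfabagcbbdedeagcahbafg$  $
   11  cahbafg$bfabagcbbdedeag  g
   12  cbbdedeagcahbafg$bfabag  g
   13  deagcahbafg$bfabagcbbde  e
   14  dedeagcahbafg$bfabagcbb  b
   15  eagcahbafg$bfabagcbbded  d
   16  edeagcahbafg$bfabagcbbd  d
   17  fabagcbbdedeagcahbafg$b  b
   18  fg$bfabagcbbdedeagcahba  a
   19  g$bfabagcbbdedeagcahbaf  f
   20  gcahbafg$bfabagcbbdedea  a
   21  gcbbdedeagcahbafg$bfaba  a
   22  hbafg$bfabagcbbdedeagca  a

gfbebchacb$ggebddbafaaa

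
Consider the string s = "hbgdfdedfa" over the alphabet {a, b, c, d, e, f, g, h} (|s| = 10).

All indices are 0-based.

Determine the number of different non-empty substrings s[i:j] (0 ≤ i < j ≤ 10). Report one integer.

rank | idx | suffix
   0 |   9 | a
   1 |   1 | bgdfdedfa
   2 |   5 | dedfa
   3 |   7 | dfa
   4 |   3 | dfdedfa
   5 |   6 | edfa
   6 |   8 | fa
   7 |   4 | fdedfa
   8 |   2 | gdfdedfa
   9 |   0 | hbgdfdedfa

SA = [9, 1, 5, 7, 3, 6, 8, 4, 2, 0]
rank  pair      lcp
   1  s[9:],s[1:]  0  ''
   2  s[1:],s[5:]  0  ''
   3  s[5:],s[7:]  1  'd'
   4  s[7:],s[3:]  2  'df'
   5  s[3:],s[6:]  0  ''
   6  s[6:],s[8:]  0  ''
   7  s[8:],s[4:]  1  'f'
   8  s[4:],s[2:]  0  ''
   9  s[2:],s[0:]  0  ''

n(n+1)/2 = 10·11/2 = 55
Σ LCP = 0 + 0 + 0 + 1 + 2 + 0 + 0 + 1 + 0 + 0 = 4
distinct = 55 − 4 = 51

51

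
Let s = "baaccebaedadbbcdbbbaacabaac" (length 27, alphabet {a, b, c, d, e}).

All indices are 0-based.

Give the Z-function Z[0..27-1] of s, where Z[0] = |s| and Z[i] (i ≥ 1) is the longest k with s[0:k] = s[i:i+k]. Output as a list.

[27, 0, 0, 0, 0, 0, 2, 0, 0, 0, 0, 0, 1, 1, 0, 0, 1, 1, 4, 0, 0, 0, 0, 4, 0, 0, 0]

Z[0]=27
i=1: i≥r, start 0; Z[1]=0
i=2: i≥r, start 0; Z[2]=0
i=3: i≥r, start 0; Z[3]=0
i=4: i≥r, start 0; Z[4]=0
i=5: i≥r, start 0; Z[5]=0
i=6: i≥r, start 0; Z[6]=2 grow→box=[6,8)
i=7: min(r-i=1, Z[1]=0)=0; Z[7]=0
i=8: i≥r, start 0; Z[8]=0
i=9: i≥r, start 0; Z[9]=0
i=10: i≥r, start 0; Z[10]=0
i=11: i≥r, start 0; Z[11]=0
i=12: i≥r, start 0; Z[12]=1 grow→box=[12,13)
i=13: i≥r, start 0; Z[13]=1 grow→box=[13,14)
i=14: i≥r, start 0; Z[14]=0
i=15: i≥r, start 0; Z[15]=0
i=16: i≥r, start 0; Z[16]=1 grow→box=[16,17)
i=17: i≥r, start 0; Z[17]=1 grow→box=[17,18)
i=18: i≥r, start 0; Z[18]=4 grow→box=[18,22)
i=19: min(r-i=3, Z[1]=0)=0; Z[19]=0
i=20: min(r-i=2, Z[2]=0)=0; Z[20]=0
i=21: min(r-i=1, Z[3]=0)=0; Z[21]=0
i=22: i≥r, start 0; Z[22]=0
i=23: i≥r, start 0; Z[23]=4 grow→box=[23,27)
i=24: min(r-i=3, Z[1]=0)=0; Z[24]=0
i=25: min(r-i=2, Z[2]=0)=0; Z[25]=0
i=26: min(r-i=1, Z[3]=0)=0; Z[26]=0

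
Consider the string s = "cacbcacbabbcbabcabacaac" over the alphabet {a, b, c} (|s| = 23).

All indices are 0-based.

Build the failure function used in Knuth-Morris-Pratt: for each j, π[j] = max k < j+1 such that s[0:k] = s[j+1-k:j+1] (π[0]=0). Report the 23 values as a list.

π[0] = 0
j=1 s[j]='a': π[1]=0 (border '')
j=2 s[j]='c': π[2]=1 (border 'c')
j=3 s[j]='b': k: 1→0; π[3]=0 (border '')
j=4 s[j]='c': π[4]=1 (border 'c')
j=5 s[j]='a': π[5]=2 (border 'ca')
j=6 s[j]='c': π[6]=3 (border 'cac')
j=7 s[j]='b': π[7]=4 (border 'cacb')
j=8 s[j]='a': k: 4→0; π[8]=0 (border '')
j=9 s[j]='b': π[9]=0 (border '')
j=10 s[j]='b': π[10]=0 (border '')
j=11 s[j]='c': π[11]=1 (border 'c')
j=12 s[j]='b': k: 1→0; π[12]=0 (border '')
j=13 s[j]='a': π[13]=0 (border '')
j=14 s[j]='b': π[14]=0 (border '')
j=15 s[j]='c': π[15]=1 (border 'c')
j=16 s[j]='a': π[16]=2 (border 'ca')
j=17 s[j]='b': k: 2→0; π[17]=0 (border '')
j=18 s[j]='a': π[18]=0 (border '')
j=19 s[j]='c': π[19]=1 (border 'c')
j=20 s[j]='a': π[20]=2 (border 'ca')
j=21 s[j]='a': k: 2→0; π[21]=0 (border '')
j=22 s[j]='c': π[22]=1 (border 'c')

[0, 0, 1, 0, 1, 2, 3, 4, 0, 0, 0, 1, 0, 0, 0, 1, 2, 0, 0, 1, 2, 0, 1]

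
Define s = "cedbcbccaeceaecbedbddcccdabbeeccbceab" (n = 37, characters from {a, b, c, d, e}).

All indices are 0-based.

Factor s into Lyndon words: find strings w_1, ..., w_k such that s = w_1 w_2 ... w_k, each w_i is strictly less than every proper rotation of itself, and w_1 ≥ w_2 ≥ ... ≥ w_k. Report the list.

["ced", "bcbcc", "aece", "aecbedbddcccd", "abbeeccbce", "ab"]

emit factor 1: 'ced' (i=0, period=3)
emit factor 2: 'bcbcc' (i=3, period=5)
emit factor 3: 'aece' (i=8, period=4)
emit factor 4: 'aecbedbddcccd' (i=12, period=13)
emit factor 5: 'abbeeccbce' (i=25, period=10)
emit factor 6: 'ab' (i=35, period=2)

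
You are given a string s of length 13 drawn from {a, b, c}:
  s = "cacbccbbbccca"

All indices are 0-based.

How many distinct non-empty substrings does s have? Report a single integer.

74

rank→(start, suffix):
  0 → (12, 'a')
  1 → (1, 'acbccbbbccca')
  2 → (6, 'bbbccca')
  3 → (7, 'bbccca')
  4 → (3, 'bccbbbccca')
  5 → (8, 'bccca')
  6 → (11, 'ca')
  7 → (0, 'cacbccbbbccca')
  8 → (5, 'cbbbccca')
  9 → (2, 'cbccbbbccca')
  10 → (10, 'cca')
  11 → (4, 'ccbbbccca')
  12 → (9, 'ccca')

SA = [12, 1, 6, 7, 3, 8, 11, 0, 5, 2, 10, 4, 9]
i: (SA[i-1],SA[i]) lcp shared
  1: (12,1) 1 'a'
  2: (1,6) 0 ''
  3: (6,7) 2 'bb'
  4: (7,3) 1 'b'
  5: (3,8) 3 'bcc'
  6: (8,11) 0 ''
  7: (11,0) 2 'ca'
  8: (0,5) 1 'c'
  9: (5,2) 2 'cb'
  10: (2,10) 1 'c'
  11: (10,4) 2 'cc'
  12: (4,9) 2 'cc'

n(n+1)/2 = 13·14/2 = 91
Σ LCP = 0 + 1 + 0 + 2 + 1 + 3 + 0 + 2 + 1 + 2 + 1 + 2 + 2 = 17
distinct = 91 − 17 = 74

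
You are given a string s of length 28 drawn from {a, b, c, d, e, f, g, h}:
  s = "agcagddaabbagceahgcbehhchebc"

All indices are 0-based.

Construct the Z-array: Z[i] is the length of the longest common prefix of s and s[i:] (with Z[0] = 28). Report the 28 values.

[28, 0, 0, 2, 0, 0, 0, 1, 1, 0, 0, 3, 0, 0, 0, 1, 0, 0, 0, 0, 0, 0, 0, 0, 0, 0, 0, 0]

Z[0]=28
i=1: i≥r, start 0; Z[1]=0
i=2: i≥r, start 0; Z[2]=0
i=3: i≥r, start 0; Z[3]=2 scan→box=[3,5)
i=4: min(r-i=1, Z[1]=0)=0; Z[4]=0
i=5: i≥r, start 0; Z[5]=0
i=6: i≥r, start 0; Z[6]=0
i=7: i≥r, start 0; Z[7]=1 scan→box=[7,8)
i=8: i≥r, start 0; Z[8]=1 scan→box=[8,9)
i=9: i≥r, start 0; Z[9]=0
i=10: i≥r, start 0; Z[10]=0
i=11: i≥r, start 0; Z[11]=3 scan→box=[11,14)
i=12: min(r-i=2, Z[1]=0)=0; Z[12]=0
i=13: min(r-i=1, Z[2]=0)=0; Z[13]=0
i=14: i≥r, start 0; Z[14]=0
i=15: i≥r, start 0; Z[15]=1 scan→box=[15,16)
i=16: i≥r, start 0; Z[16]=0
i=17: i≥r, start 0; Z[17]=0
i=18: i≥r, start 0; Z[18]=0
i=19: i≥r, start 0; Z[19]=0
i=20: i≥r, start 0; Z[20]=0
i=21: i≥r, start 0; Z[21]=0
i=22: i≥r, start 0; Z[22]=0
i=23: i≥r, start 0; Z[23]=0
i=24: i≥r, start 0; Z[24]=0
i=25: i≥r, start 0; Z[25]=0
i=26: i≥r, start 0; Z[26]=0
i=27: i≥r, start 0; Z[27]=0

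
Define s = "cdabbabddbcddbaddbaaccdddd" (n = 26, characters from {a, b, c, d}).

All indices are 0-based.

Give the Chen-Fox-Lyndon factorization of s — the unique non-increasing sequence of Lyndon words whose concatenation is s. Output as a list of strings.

["cd", "abbabddbcddbaddb", "aaccdddd"]

emit factor 1: 'cd' (i=0, period=2)
emit factor 2: 'abbabddbcddbaddb' (i=2, period=16)
emit factor 3: 'aaccdddd' (i=18, period=8)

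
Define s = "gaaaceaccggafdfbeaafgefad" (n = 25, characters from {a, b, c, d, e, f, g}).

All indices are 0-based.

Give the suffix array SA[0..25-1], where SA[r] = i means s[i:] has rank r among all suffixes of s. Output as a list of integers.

[1, 2, 17, 6, 3, 23, 11, 18, 15, 7, 4, 8, 24, 13, 16, 5, 21, 22, 14, 12, 19, 0, 10, 20, 9]

rank | idx | suffix
   0 |   1 | aaaceaccggafdfbeaafgefad
   1 |   2 | aaceaccggafdfbeaafgefad
   2 |  17 | aafgefad
   3 |   6 | accggafdfbeaafgefad
   4 |   3 | aceaccggafdfbeaafgefad
   5 |  23 | ad
   6 |  11 | afdfbeaafgefad
   7 |  18 | afgefad
   8 |  15 | beaafgefad
   9 |   7 | ccggafdfbeaafgefad
  10 |   4 | ceaccggafdfbeaafgefad
  11 |   8 | cggafdfbeaafgefad
  12 |  24 | d
  13 |  13 | dfbeaafgefad
  14 |  16 | eaafgefad
  15 |   5 | eaccggafdfbeaafgefad
  16 |  21 | efad
  17 |  22 | fad
  18 |  14 | fbeaafgefad
  19 |  12 | fdfbeaafgefad
  20 |  19 | fgefad
  21 |   0 | gaaaceaccggafdfbeaafgefad
  22 |  10 | gafdfbeaafgefad
  23 |  20 | gefad
  24 |   9 | ggafdfbeaafgefad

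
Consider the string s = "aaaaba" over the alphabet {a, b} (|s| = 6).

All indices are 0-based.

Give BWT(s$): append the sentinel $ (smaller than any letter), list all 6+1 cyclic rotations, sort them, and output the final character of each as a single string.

rank  rotation last
    0  $aaaaba  a
    1  a$aaaab  b
    2  aaaaba$  $
    3  aaaba$a  a
    4  aaba$aa  a
    5  aba$aaa  a
    6  ba$aaaa  a

ab$aaaa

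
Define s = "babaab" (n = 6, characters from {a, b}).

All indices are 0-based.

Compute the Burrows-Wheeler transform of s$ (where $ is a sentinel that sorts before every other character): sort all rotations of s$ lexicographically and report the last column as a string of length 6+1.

rank  rotation last
    0  $babaab  b
    1  aab$bab  b
    2  ab$baba  a
    3  abaab$b  b
    4  b$babaa  a
    5  baab$ba  a
    6  babaab$  $

bbabaa$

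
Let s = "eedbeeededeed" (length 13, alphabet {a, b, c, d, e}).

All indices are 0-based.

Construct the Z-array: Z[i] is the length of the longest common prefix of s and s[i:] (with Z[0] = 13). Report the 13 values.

Z[0]=13
i=1: outside box; Z[1]=1 grow→box=[1,2)
i=2: outside box; Z[2]=0
i=3: outside box; Z[3]=0
i=4: outside box; Z[4]=2 grow→box=[4,6)
i=5: min(r-i=1, Z[1]=1)=1; Z[5]=3 grow→box=[5,8)
i=6: min(r-i=2, Z[1]=1)=1; Z[6]=1
i=7: min(r-i=1, Z[2]=0)=0; Z[7]=0
i=8: outside box; Z[8]=1 grow→box=[8,9)
i=9: outside box; Z[9]=0
i=10: outside box; Z[10]=3 grow→box=[10,13)
i=11: min(r-i=2, Z[1]=1)=1; Z[11]=1
i=12: min(r-i=1, Z[2]=0)=0; Z[12]=0

[13, 1, 0, 0, 2, 3, 1, 0, 1, 0, 3, 1, 0]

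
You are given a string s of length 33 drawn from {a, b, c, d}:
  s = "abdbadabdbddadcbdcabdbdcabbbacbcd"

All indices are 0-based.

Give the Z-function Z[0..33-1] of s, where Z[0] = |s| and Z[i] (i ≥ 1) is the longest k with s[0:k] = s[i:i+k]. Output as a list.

Z[0]=33
i=1: outside box; Z[1]=0
i=2: outside box; Z[2]=0
i=3: outside box; Z[3]=0
i=4: outside box; Z[4]=1 scan→box=[4,5)
i=5: outside box; Z[5]=0
i=6: outside box; Z[6]=4 scan→box=[6,10)
i=7: min(r-i=3, Z[1]=0)=0; Z[7]=0
i=8: min(r-i=2, Z[2]=0)=0; Z[8]=0
i=9: min(r-i=1, Z[3]=0)=0; Z[9]=0
i=10: outside box; Z[10]=0
i=11: outside box; Z[11]=0
i=12: outside box; Z[12]=1 scan→box=[12,13)
i=13: outside box; Z[13]=0
i=14: outside box; Z[14]=0
i=15: outside box; Z[15]=0
i=16: outside box; Z[16]=0
i=17: outside box; Z[17]=0
i=18: outside box; Z[18]=4 scan→box=[18,22)
i=19: min(r-i=3, Z[1]=0)=0; Z[19]=0
i=20: min(r-i=2, Z[2]=0)=0; Z[20]=0
i=21: min(r-i=1, Z[3]=0)=0; Z[21]=0
i=22: outside box; Z[22]=0
i=23: outside box; Z[23]=0
i=24: outside box; Z[24]=2 scan→box=[24,26)
i=25: min(r-i=1, Z[1]=0)=0; Z[25]=0
i=26: outside box; Z[26]=0
i=27: outside box; Z[27]=0
i=28: outside box; Z[28]=1 scan→box=[28,29)
i=29: outside box; Z[29]=0
i=30: outside box; Z[30]=0
i=31: outside box; Z[31]=0
i=32: outside box; Z[32]=0

[33, 0, 0, 0, 1, 0, 4, 0, 0, 0, 0, 0, 1, 0, 0, 0, 0, 0, 4, 0, 0, 0, 0, 0, 2, 0, 0, 0, 1, 0, 0, 0, 0]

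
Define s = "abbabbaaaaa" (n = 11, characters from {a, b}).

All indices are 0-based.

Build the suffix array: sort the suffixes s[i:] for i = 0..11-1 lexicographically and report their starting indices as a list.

[10, 9, 8, 7, 6, 3, 0, 5, 2, 4, 1]

rank→(start, suffix):
  0 → (10, 'a')
  1 → (9, 'aa')
  2 → (8, 'aaa')
  3 → (7, 'aaaa')
  4 → (6, 'aaaaa')
  5 → (3, 'abbaaaaa')
  6 → (0, 'abbabbaaaaa')
  7 → (5, 'baaaaa')
  8 → (2, 'babbaaaaa')
  9 → (4, 'bbaaaaa')
  10 → (1, 'bbabbaaaaa')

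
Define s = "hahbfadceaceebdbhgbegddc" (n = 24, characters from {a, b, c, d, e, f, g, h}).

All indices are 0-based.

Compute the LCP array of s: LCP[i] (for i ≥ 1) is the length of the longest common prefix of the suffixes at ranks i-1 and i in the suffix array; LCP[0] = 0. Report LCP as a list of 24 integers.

sorted suffixes:
  #0 SA[0]=9  'aceebdbhgbegddc'
  #1 SA[1]=5  'adceaceebdbhgbegddc'
  #2 SA[2]=1  'ahbfadceaceebdbhgbegddc'
  #3 SA[3]=13  'bdbhgbegddc'
  #4 SA[4]=18  'begddc'
  #5 SA[5]=3  'bfadceaceebdbhgbegddc'
  #6 SA[6]=15  'bhgbegddc'
  #7 SA[7]=23  'c'
  #8 SA[8]=7  'ceaceebdbhgbegddc'
  #9 SA[9]=10  'ceebdbhgbegddc'
  #10 SA[10]=14  'dbhgbegddc'
  #11 SA[11]=22  'dc'
  #12 SA[12]=6  'dceaceebdbhgbegddc'
  #13 SA[13]=21  'ddc'
  #14 SA[14]=8  'eaceebdbhgbegddc'
  #15 SA[15]=12  'ebdbhgbegddc'
  #16 SA[16]=11  'eebdbhgbegddc'
  #17 SA[17]=19  'egddc'
  #18 SA[18]=4  'fadceaceebdbhgbegddc'
  #19 SA[19]=17  'gbegddc'
  #20 SA[20]=20  'gddc'
  #21 SA[21]=0  'hahbfadceaceebdbhgbegddc'
  #22 SA[22]=2  'hbfadceaceebdbhgbegddc'
  #23 SA[23]=16  'hgbegddc'

SA = [9, 5, 1, 13, 18, 3, 15, 23, 7, 10, 14, 22, 6, 21, 8, 12, 11, 19, 4, 17, 20, 0, 2, 16]
i: (SA[i-1],SA[i]) lcp shared
  1: (9,5) 1 'a'
  2: (5,1) 1 'a'
  3: (1,13) 0 ''
  4: (13,18) 1 'b'
  5: (18,3) 1 'b'
  6: (3,15) 1 'b'
  7: (15,23) 0 ''
  8: (23,7) 1 'c'
  9: (7,10) 2 'ce'
  10: (10,14) 0 ''
  11: (14,22) 1 'd'
  12: (22,6) 2 'dc'
  13: (6,21) 1 'd'
  14: (21,8) 0 ''
  15: (8,12) 1 'e'
  16: (12,11) 1 'e'
  17: (11,19) 1 'e'
  18: (19,4) 0 ''
  19: (4,17) 0 ''
  20: (17,20) 1 'g'
  21: (20,0) 0 ''
  22: (0,2) 1 'h'
  23: (2,16) 1 'h'

[0, 1, 1, 0, 1, 1, 1, 0, 1, 2, 0, 1, 2, 1, 0, 1, 1, 1, 0, 0, 1, 0, 1, 1]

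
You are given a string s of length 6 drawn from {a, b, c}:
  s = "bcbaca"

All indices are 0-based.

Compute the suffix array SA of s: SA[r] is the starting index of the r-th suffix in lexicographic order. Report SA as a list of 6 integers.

[5, 3, 2, 0, 4, 1]

sorted suffixes:
  #0 SA[0]=5  'a'
  #1 SA[1]=3  'aca'
  #2 SA[2]=2  'baca'
  #3 SA[3]=0  'bcbaca'
  #4 SA[4]=4  'ca'
  #5 SA[5]=1  'cbaca'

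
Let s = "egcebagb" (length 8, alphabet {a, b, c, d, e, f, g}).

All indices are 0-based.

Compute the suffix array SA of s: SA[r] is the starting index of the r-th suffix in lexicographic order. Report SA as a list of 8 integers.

rank | idx | suffix
   0 |   5 | agb
   1 |   7 | b
   2 |   4 | bagb
   3 |   2 | cebagb
   4 |   3 | ebagb
   5 |   0 | egcebagb
   6 |   6 | gb
   7 |   1 | gcebagb

[5, 7, 4, 2, 3, 0, 6, 1]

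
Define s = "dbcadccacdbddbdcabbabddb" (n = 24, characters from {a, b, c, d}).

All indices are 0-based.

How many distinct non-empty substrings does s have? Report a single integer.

rank | idx | suffix
   0 |  16 | abbabddb
   1 |  19 | abddb
   2 |   7 | acdbddbdcabbabddb
   3 |   3 | adccacdbddbdcabbabddb
   4 |  23 | b
   5 |  18 | babddb
   6 |  17 | bbabddb
   7 |   1 | bcadccacdbddbdcabbabddb
   8 |  13 | bdcabbabddb
   9 |  20 | bddb
  10 |  10 | bddbdcabbabddb
  11 |  15 | cabbabddb
  12 |   6 | cacdbddbdcabbabddb
  13 |   2 | cadccacdbddbdcabbabddb
  14 |   5 | ccacdbddbdcabbabddb
  15 |   8 | cdbddbdcabbabddb
  16 |  22 | db
  17 |   0 | dbcadccacdbddbdcabbabddb
  18 |  12 | dbdcabbabddb
  19 |   9 | dbddbdcabbabddb
  20 |  14 | dcabbabddb
  21 |   4 | dccacdbddbdcabbabddb
  22 |  21 | ddb
  23 |  11 | ddbdcabbabddb

SA = [16, 19, 7, 3, 23, 18, 17, 1, 13, 20, 10, 15, 6, 2, 5, 8, 22, 0, 12, 9, 14, 4, 21, 11]
rank  pair      lcp
   1  s[16:],s[19:]  2  'ab'
   2  s[19:],s[7:]  1  'a'
   3  s[7:],s[3:]  1  'a'
   4  s[3:],s[23:]  0  ''
   5  s[23:],s[18:]  1  'b'
   6  s[18:],s[17:]  1  'b'
   7  s[17:],s[1:]  1  'b'
   8  s[1:],s[13:]  1  'b'
   9  s[13:],s[20:]  2  'bd'
  10  s[20:],s[10:]  4  'bddb'
  11  s[10:],s[15:]  0  ''
  12  s[15:],s[6:]  2  'ca'
  13  s[6:],s[2:]  2  'ca'
  14  s[2:],s[5:]  1  'c'
  15  s[5:],s[8:]  1  'c'
  16  s[8:],s[22:]  0  ''
  17  s[22:],s[0:]  2  'db'
  18  s[0:],s[12:]  2  'db'
  19  s[12:],s[9:]  3  'dbd'
  20  s[9:],s[14:]  1  'd'
  21  s[14:],s[4:]  2  'dc'
  22  s[4:],s[21:]  1  'd'
  23  s[21:],s[11:]  3  'ddb'

n(n+1)/2 = 24·25/2 = 300
Σ LCP = 0 + 2 + 1 + 1 + 0 + 1 + 1 + 1 + 1 + 2 + 4 + 0 + 2 + 2 + 1 + 1 + 0 + 2 + 2 + 3 + 1 + 2 + 1 + 3 = 34
distinct = 300 − 34 = 266

266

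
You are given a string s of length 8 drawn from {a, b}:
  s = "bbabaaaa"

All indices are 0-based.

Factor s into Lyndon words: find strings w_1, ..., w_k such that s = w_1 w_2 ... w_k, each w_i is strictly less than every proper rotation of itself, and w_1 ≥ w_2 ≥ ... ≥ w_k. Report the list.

emit factor 1: 'b' (i=0, period=1)
emit factor 2: 'b' (i=1, period=1)
emit factor 3: 'ab' (i=2, period=2)
emit factor 4: 'a' (i=4, period=1)
emit factor 5: 'a' (i=5, period=1)
emit factor 6: 'a' (i=6, period=1)
emit factor 7: 'a' (i=7, period=1)

["b", "b", "ab", "a", "a", "a", "a"]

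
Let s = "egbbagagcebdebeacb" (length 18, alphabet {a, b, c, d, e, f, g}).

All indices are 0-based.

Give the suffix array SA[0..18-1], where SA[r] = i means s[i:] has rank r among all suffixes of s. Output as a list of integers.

rank→(start, suffix):
  0 → (15, 'acb')
  1 → (4, 'agagcebdebeacb')
  2 → (6, 'agcebdebeacb')
  3 → (17, 'b')
  4 → (3, 'bagagcebdebeacb')
  5 → (2, 'bbagagcebdebeacb')
  6 → (10, 'bdebeacb')
  7 → (13, 'beacb')
  8 → (16, 'cb')
  9 → (8, 'cebdebeacb')
  10 → (11, 'debeacb')
  11 → (14, 'eacb')
  12 → (9, 'ebdebeacb')
  13 → (12, 'ebeacb')
  14 → (0, 'egbbagagcebdebeacb')
  15 → (5, 'gagcebdebeacb')
  16 → (1, 'gbbagagcebdebeacb')
  17 → (7, 'gcebdebeacb')

[15, 4, 6, 17, 3, 2, 10, 13, 16, 8, 11, 14, 9, 12, 0, 5, 1, 7]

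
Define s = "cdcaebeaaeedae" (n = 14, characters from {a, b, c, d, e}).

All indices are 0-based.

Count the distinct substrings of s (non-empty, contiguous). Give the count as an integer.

94

rank→(start, suffix):
  0 → (7, 'aaeedae')
  1 → (12, 'ae')
  2 → (3, 'aebeaaeedae')
  3 → (8, 'aeedae')
  4 → (5, 'beaaeedae')
  5 → (2, 'caebeaaeedae')
  6 → (0, 'cdcaebeaaeedae')
  7 → (11, 'dae')
  8 → (1, 'dcaebeaaeedae')
  9 → (13, 'e')
  10 → (6, 'eaaeedae')
  11 → (4, 'ebeaaeedae')
  12 → (10, 'edae')
  13 → (9, 'eedae')

SA = [7, 12, 3, 8, 5, 2, 0, 11, 1, 13, 6, 4, 10, 9]
i: (SA[i-1],SA[i]) lcp shared
  1: (7,12) 1 'a'
  2: (12,3) 2 'ae'
  3: (3,8) 2 'ae'
  4: (8,5) 0 ''
  5: (5,2) 0 ''
  6: (2,0) 1 'c'
  7: (0,11) 0 ''
  8: (11,1) 1 'd'
  9: (1,13) 0 ''
  10: (13,6) 1 'e'
  11: (6,4) 1 'e'
  12: (4,10) 1 'e'
  13: (10,9) 1 'e'

n(n+1)/2 = 14·15/2 = 105
Σ LCP = 0 + 1 + 2 + 2 + 0 + 0 + 1 + 0 + 1 + 0 + 1 + 1 + 1 + 1 = 11
distinct = 105 − 11 = 94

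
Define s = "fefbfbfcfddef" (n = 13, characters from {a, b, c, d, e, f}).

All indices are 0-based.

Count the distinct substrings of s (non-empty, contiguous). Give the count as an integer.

79

sorted suffixes:
  #0 SA[0]=3  'bfbfcfddef'
  #1 SA[1]=5  'bfcfddef'
  #2 SA[2]=7  'cfddef'
  #3 SA[3]=9  'ddef'
  #4 SA[4]=10  'def'
  #5 SA[5]=11  'ef'
  #6 SA[6]=1  'efbfbfcfddef'
  #7 SA[7]=12  'f'
  #8 SA[8]=2  'fbfbfcfddef'
  #9 SA[9]=4  'fbfcfddef'
  #10 SA[10]=6  'fcfddef'
  #11 SA[11]=8  'fddef'
  #12 SA[12]=0  'fefbfbfcfddef'

SA = [3, 5, 7, 9, 10, 11, 1, 12, 2, 4, 6, 8, 0]
[i] adj suffixes → lcp
  [1] 3/5 → 2 ('bf')
  [2] 5/7 → 0 ('')
  [3] 7/9 → 0 ('')
  [4] 9/10 → 1 ('d')
  [5] 10/11 → 0 ('')
  [6] 11/1 → 2 ('ef')
  [7] 1/12 → 0 ('')
  [8] 12/2 → 1 ('f')
  [9] 2/4 → 3 ('fbf')
  [10] 4/6 → 1 ('f')
  [11] 6/8 → 1 ('f')
  [12] 8/0 → 1 ('f')

n(n+1)/2 = 13·14/2 = 91
Σ LCP = 0 + 2 + 0 + 0 + 1 + 0 + 2 + 0 + 1 + 3 + 1 + 1 + 1 = 12
distinct = 91 − 12 = 79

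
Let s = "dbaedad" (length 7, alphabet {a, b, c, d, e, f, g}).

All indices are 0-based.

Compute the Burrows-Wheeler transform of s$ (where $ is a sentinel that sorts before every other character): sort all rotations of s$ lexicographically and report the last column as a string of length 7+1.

ddbdae$a

rank  rotation  last
    0  $dbaedad  d
    1  ad$dbaed  d
    2  aedad$db  b
    3  baedad$d  d
    4  d$dbaeda  a
    5  dad$dbae  e
    6  dbaedad$  $
    7  edad$dba  a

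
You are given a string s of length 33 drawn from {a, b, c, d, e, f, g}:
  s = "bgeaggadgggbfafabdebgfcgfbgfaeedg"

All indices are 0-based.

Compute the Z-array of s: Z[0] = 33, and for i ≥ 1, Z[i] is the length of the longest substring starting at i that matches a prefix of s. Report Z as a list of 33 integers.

[33, 0, 0, 0, 0, 0, 0, 0, 0, 0, 0, 1, 0, 0, 0, 0, 1, 0, 0, 2, 0, 0, 0, 0, 0, 2, 0, 0, 0, 0, 0, 0, 0]

Z[0]=33
i=1: fresh scan; Z[1]=0
i=2: fresh scan; Z[2]=0
i=3: fresh scan; Z[3]=0
i=4: fresh scan; Z[4]=0
i=5: fresh scan; Z[5]=0
i=6: fresh scan; Z[6]=0
i=7: fresh scan; Z[7]=0
i=8: fresh scan; Z[8]=0
i=9: fresh scan; Z[9]=0
i=10: fresh scan; Z[10]=0
i=11: fresh scan; Z[11]=1 extend→box=[11,12)
i=12: fresh scan; Z[12]=0
i=13: fresh scan; Z[13]=0
i=14: fresh scan; Z[14]=0
i=15: fresh scan; Z[15]=0
i=16: fresh scan; Z[16]=1 extend→box=[16,17)
i=17: fresh scan; Z[17]=0
i=18: fresh scan; Z[18]=0
i=19: fresh scan; Z[19]=2 extend→box=[19,21)
i=20: min(r-i=1, Z[1]=0)=0; Z[20]=0
i=21: fresh scan; Z[21]=0
i=22: fresh scan; Z[22]=0
i=23: fresh scan; Z[23]=0
i=24: fresh scan; Z[24]=0
i=25: fresh scan; Z[25]=2 extend→box=[25,27)
i=26: min(r-i=1, Z[1]=0)=0; Z[26]=0
i=27: fresh scan; Z[27]=0
i=28: fresh scan; Z[28]=0
i=29: fresh scan; Z[29]=0
i=30: fresh scan; Z[30]=0
i=31: fresh scan; Z[31]=0
i=32: fresh scan; Z[32]=0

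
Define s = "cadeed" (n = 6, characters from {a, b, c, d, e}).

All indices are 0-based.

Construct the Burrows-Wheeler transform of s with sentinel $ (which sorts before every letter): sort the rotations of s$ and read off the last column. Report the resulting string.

dc$eaed

rank  rotation last
    0  $cadeed  d
    1  adeed$c  c
    2  cadeed$  $
    3  d$cadee  e
    4  deed$ca  a
    5  ed$cade  e
    6  eed$cad  d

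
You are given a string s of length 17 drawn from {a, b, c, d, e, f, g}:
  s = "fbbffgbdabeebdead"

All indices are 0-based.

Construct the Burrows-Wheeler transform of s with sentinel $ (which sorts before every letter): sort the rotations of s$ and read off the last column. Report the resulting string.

ddefgeababbdeb$bff

rank  rotation            last
    0  $fbbffgbdabeebdead  d
    1  abeebdead$fbbffgbd  d
    2  ad$fbbffgbdabeebde  e
    3  bbffgbdabeebdead$f  f
    4  bdabeebdead$fbbffg  g
    5  bdead$fbbffgbdabee  e
    6  beebdead$fbbffgbda  a
    7  bffgbdabeebdead$fb  b
    8  d$fbbffgbdabeebdea  a
    9  dabeebdead$fbbffgb  b
   10  dead$fbbffgbdabeeb  b
   11  ead$fbbffgbdabeebd  d
   12  ebdead$fbbffgbdabe  e
   13  eebdead$fbbffgbdab  b
   14  fbbffgbdabeebdead$  $
   15  ffgbdabeebdead$fbb  b
   16  fgbdabeebdead$fbbf  f
   17  gbdabeebdead$fbbff  f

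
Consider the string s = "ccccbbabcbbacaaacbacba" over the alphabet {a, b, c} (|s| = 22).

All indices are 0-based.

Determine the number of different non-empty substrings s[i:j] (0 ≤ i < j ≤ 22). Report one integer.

214

rank→(start, suffix):
  0 → (21, 'a')
  1 → (13, 'aaacbacba')
  2 → (14, 'aacbacba')
  3 → (6, 'abcbbacaaacbacba')
  4 → (11, 'acaaacbacba')
  5 → (18, 'acba')
  6 → (15, 'acbacba')
  7 → (20, 'ba')
  8 → (5, 'babcbbacaaacbacba')
  9 → (10, 'bacaaacbacba')
  10 → (17, 'bacba')
  11 → (4, 'bbabcbbacaaacbacba')
  12 → (9, 'bbacaaacbacba')
  13 → (7, 'bcbbacaaacbacba')
  14 → (12, 'caaacbacba')
  15 → (19, 'cba')
  16 → (16, 'cbacba')
  17 → (3, 'cbbabcbbacaaacbacba')
  18 → (8, 'cbbacaaacbacba')
  19 → (2, 'ccbbabcbbacaaacbacba')
  20 → (1, 'cccbbabcbbacaaacbacba')
  21 → (0, 'ccccbbabcbbacaaacbacba')

SA = [21, 13, 14, 6, 11, 18, 15, 20, 5, 10, 17, 4, 9, 7, 12, 19, 16, 3, 8, 2, 1, 0]
rank  pair      lcp
   1  s[21:],s[13:]  1  'a'
   2  s[13:],s[14:]  2  'aa'
   3  s[14:],s[6:]  1  'a'
   4  s[6:],s[11:]  1  'a'
   5  s[11:],s[18:]  2  'ac'
   6  s[18:],s[15:]  4  'acba'
   7  s[15:],s[20:]  0  ''
   8  s[20:],s[5:]  2  'ba'
   9  s[5:],s[10:]  2  'ba'
  10  s[10:],s[17:]  3  'bac'
  11  s[17:],s[4:]  1  'b'
  12  s[4:],s[9:]  3  'bba'
  13  s[9:],s[7:]  1  'b'
  14  s[7:],s[12:]  0  ''
  15  s[12:],s[19:]  1  'c'
  16  s[19:],s[16:]  3  'cba'
  17  s[16:],s[3:]  2  'cb'
  18  s[3:],s[8:]  4  'cbba'
  19  s[8:],s[2:]  1  'c'
  20  s[2:],s[1:]  2  'cc'
  21  s[1:],s[0:]  3  'ccc'

n(n+1)/2 = 22·23/2 = 253
Σ LCP = 0 + 1 + 2 + 1 + 1 + 2 + 4 + 0 + 2 + 2 + 3 + 1 + 3 + 1 + 0 + 1 + 3 + 2 + 4 + 1 + 2 + 3 = 39
distinct = 253 − 39 = 214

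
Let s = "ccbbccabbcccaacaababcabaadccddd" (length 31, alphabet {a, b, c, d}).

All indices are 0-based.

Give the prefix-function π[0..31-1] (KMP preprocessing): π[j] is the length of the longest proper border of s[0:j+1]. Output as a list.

π[0] = 0
j=1 s[j]='c': π[1]=1 (border 'c')
j=2 s[j]='b': k: 1→0; π[2]=0 (border '')
j=3 s[j]='b': π[3]=0 (border '')
j=4 s[j]='c': π[4]=1 (border 'c')
j=5 s[j]='c': π[5]=2 (border 'cc')
j=6 s[j]='a': k: 2→1→0; π[6]=0 (border '')
j=7 s[j]='b': π[7]=0 (border '')
j=8 s[j]='b': π[8]=0 (border '')
j=9 s[j]='c': π[9]=1 (border 'c')
j=10 s[j]='c': π[10]=2 (border 'cc')
j=11 s[j]='c': k: 2→1; π[11]=2 (border 'cc')
j=12 s[j]='a': k: 2→1→0; π[12]=0 (border '')
j=13 s[j]='a': π[13]=0 (border '')
j=14 s[j]='c': π[14]=1 (border 'c')
j=15 s[j]='a': k: 1→0; π[15]=0 (border '')
j=16 s[j]='a': π[16]=0 (border '')
j=17 s[j]='b': π[17]=0 (border '')
j=18 s[j]='a': π[18]=0 (border '')
j=19 s[j]='b': π[19]=0 (border '')
j=20 s[j]='c': π[20]=1 (border 'c')
j=21 s[j]='a': k: 1→0; π[21]=0 (border '')
j=22 s[j]='b': π[22]=0 (border '')
j=23 s[j]='a': π[23]=0 (border '')
j=24 s[j]='a': π[24]=0 (border '')
j=25 s[j]='d': π[25]=0 (border '')
j=26 s[j]='c': π[26]=1 (border 'c')
j=27 s[j]='c': π[27]=2 (border 'cc')
j=28 s[j]='d': k: 2→1→0; π[28]=0 (border '')
j=29 s[j]='d': π[29]=0 (border '')
j=30 s[j]='d': π[30]=0 (border '')

[0, 1, 0, 0, 1, 2, 0, 0, 0, 1, 2, 2, 0, 0, 1, 0, 0, 0, 0, 0, 1, 0, 0, 0, 0, 0, 1, 2, 0, 0, 0]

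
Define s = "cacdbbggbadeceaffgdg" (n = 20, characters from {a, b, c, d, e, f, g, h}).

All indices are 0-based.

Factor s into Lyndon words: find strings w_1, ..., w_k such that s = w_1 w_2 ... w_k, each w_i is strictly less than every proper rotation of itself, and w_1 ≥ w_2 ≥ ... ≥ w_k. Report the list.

["c", "acdbbggbadeceaffgdg"]

emit factor 1: 'c' (i=0, period=1)
emit factor 2: 'acdbbggbadeceaffgdg' (i=1, period=19)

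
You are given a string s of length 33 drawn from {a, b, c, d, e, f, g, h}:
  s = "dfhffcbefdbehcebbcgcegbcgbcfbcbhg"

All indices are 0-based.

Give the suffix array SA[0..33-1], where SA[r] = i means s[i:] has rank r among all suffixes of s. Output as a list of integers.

[15, 28, 25, 22, 16, 6, 10, 30, 5, 29, 13, 19, 26, 23, 17, 9, 0, 14, 7, 20, 11, 27, 4, 8, 3, 1, 32, 24, 21, 18, 12, 2, 31]

rank | idx | suffix
   0 |  15 | bbcgcegbcgbcfbcbhg
   1 |  28 | bcbhg
   2 |  25 | bcfbcbhg
   3 |  22 | bcgbcfbcbhg
   4 |  16 | bcgcegbcgbcfbcbhg
   5 |   6 | befdbehcebbcgcegbcgbcfbcbhg
   6 |  10 | behcebbcgcegbcgbcfbcbhg
   7 |  30 | bhg
   8 |   5 | cbefdbehcebbcgcegbcgbcfbcbhg
   9 |  29 | cbhg
  10 |  13 | cebbcgcegbcgbcfbcbhg
  11 |  19 | cegbcgbcfbcbhg
  12 |  26 | cfbcbhg
  13 |  23 | cgbcfbcbhg
  14 |  17 | cgcegbcgbcfbcbhg
  15 |   9 | dbehcebbcgcegbcgbcfbcbhg
  16 |   0 | dfhffcbefdbehcebbcgcegbcgbcfbcbhg
  17 |  14 | ebbcgcegbcgbcfbcbhg
  18 |   7 | efdbehcebbcgcegbcgbcfbcbhg
  19 |  20 | egbcgbcfbcbhg
  20 |  11 | ehcebbcgcegbcgbcfbcbhg
  21 |  27 | fbcbhg
  22 |   4 | fcbefdbehcebbcgcegbcgbcfbcbhg
  23 |   8 | fdbehcebbcgcegbcgbcfbcbhg
  24 |   3 | ffcbefdbehcebbcgcegbcgbcfbcbhg
  25 |   1 | fhffcbefdbehcebbcgcegbcgbcfbcbhg
  26 |  32 | g
  27 |  24 | gbcfbcbhg
  28 |  21 | gbcgbcfbcbhg
  29 |  18 | gcegbcgbcfbcbhg
  30 |  12 | hcebbcgcegbcgbcfbcbhg
  31 |   2 | hffcbefdbehcebbcgcegbcgbcfbcbhg
  32 |  31 | hg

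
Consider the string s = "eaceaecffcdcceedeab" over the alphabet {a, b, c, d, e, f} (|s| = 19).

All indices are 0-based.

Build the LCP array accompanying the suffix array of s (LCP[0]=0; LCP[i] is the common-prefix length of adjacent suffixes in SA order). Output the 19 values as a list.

[0, 1, 1, 0, 0, 1, 1, 2, 1, 0, 1, 0, 2, 2, 1, 1, 1, 0, 1]

rank | idx | suffix
   0 |  17 | ab
   1 |   1 | aceaecffcdcceedeab
   2 |   4 | aecffcdcceedeab
   3 |  18 | b
   4 |  11 | cceedeab
   5 |   9 | cdcceedeab
   6 |   2 | ceaecffcdcceedeab
   7 |  12 | ceedeab
   8 |   6 | cffcdcceedeab
   9 |  10 | dcceedeab
  10 |  15 | deab
  11 |  16 | eab
  12 |   0 | eaceaecffcdcceedeab
  13 |   3 | eaecffcdcceedeab
  14 |   5 | ecffcdcceedeab
  15 |  14 | edeab
  16 |  13 | eedeab
  17 |   8 | fcdcceedeab
  18 |   7 | ffcdcceedeab

SA = [17, 1, 4, 18, 11, 9, 2, 12, 6, 10, 15, 16, 0, 3, 5, 14, 13, 8, 7]
rank  pair      lcp
   1  s[17:],s[1:]  1  'a'
   2  s[1:],s[4:]  1  'a'
   3  s[4:],s[18:]  0  ''
   4  s[18:],s[11:]  0  ''
   5  s[11:],s[9:]  1  'c'
   6  s[9:],s[2:]  1  'c'
   7  s[2:],s[12:]  2  'ce'
   8  s[12:],s[6:]  1  'c'
   9  s[6:],s[10:]  0  ''
  10  s[10:],s[15:]  1  'd'
  11  s[15:],s[16:]  0  ''
  12  s[16:],s[0:]  2  'ea'
  13  s[0:],s[3:]  2  'ea'
  14  s[3:],s[5:]  1  'e'
  15  s[5:],s[14:]  1  'e'
  16  s[14:],s[13:]  1  'e'
  17  s[13:],s[8:]  0  ''
  18  s[8:],s[7:]  1  'f'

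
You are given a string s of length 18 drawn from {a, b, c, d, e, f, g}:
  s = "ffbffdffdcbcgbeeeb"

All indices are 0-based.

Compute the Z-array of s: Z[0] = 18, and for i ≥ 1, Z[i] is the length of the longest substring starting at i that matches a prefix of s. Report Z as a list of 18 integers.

Z[0]=18
i=1: fresh scan; Z[1]=1 scan→box=[1,2)
i=2: fresh scan; Z[2]=0
i=3: fresh scan; Z[3]=2 scan→box=[3,5)
i=4: min(r-i=1, Z[1]=1)=1; Z[4]=1
i=5: fresh scan; Z[5]=0
i=6: fresh scan; Z[6]=2 scan→box=[6,8)
i=7: min(r-i=1, Z[1]=1)=1; Z[7]=1
i=8: fresh scan; Z[8]=0
i=9: fresh scan; Z[9]=0
i=10: fresh scan; Z[10]=0
i=11: fresh scan; Z[11]=0
i=12: fresh scan; Z[12]=0
i=13: fresh scan; Z[13]=0
i=14: fresh scan; Z[14]=0
i=15: fresh scan; Z[15]=0
i=16: fresh scan; Z[16]=0
i=17: fresh scan; Z[17]=0

[18, 1, 0, 2, 1, 0, 2, 1, 0, 0, 0, 0, 0, 0, 0, 0, 0, 0]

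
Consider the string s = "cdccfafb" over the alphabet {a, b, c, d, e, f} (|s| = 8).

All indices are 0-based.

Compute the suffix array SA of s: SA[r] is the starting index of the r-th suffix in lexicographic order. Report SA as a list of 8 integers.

sorted suffixes:
  #0 SA[0]=5  'afb'
  #1 SA[1]=7  'b'
  #2 SA[2]=2  'ccfafb'
  #3 SA[3]=0  'cdccfafb'
  #4 SA[4]=3  'cfafb'
  #5 SA[5]=1  'dccfafb'
  #6 SA[6]=4  'fafb'
  #7 SA[7]=6  'fb'

[5, 7, 2, 0, 3, 1, 4, 6]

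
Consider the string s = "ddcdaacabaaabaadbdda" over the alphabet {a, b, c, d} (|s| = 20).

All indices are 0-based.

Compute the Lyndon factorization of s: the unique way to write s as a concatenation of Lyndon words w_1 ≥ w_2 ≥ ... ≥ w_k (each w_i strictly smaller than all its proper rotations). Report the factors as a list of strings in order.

["d", "d", "cd", "aacab", "aaabaadbdd", "a"]

emit factor 1: 'd' (i=0, period=1)
emit factor 2: 'd' (i=1, period=1)
emit factor 3: 'cd' (i=2, period=2)
emit factor 4: 'aacab' (i=4, period=5)
emit factor 5: 'aaabaadbdd' (i=9, period=10)
emit factor 6: 'a' (i=19, period=1)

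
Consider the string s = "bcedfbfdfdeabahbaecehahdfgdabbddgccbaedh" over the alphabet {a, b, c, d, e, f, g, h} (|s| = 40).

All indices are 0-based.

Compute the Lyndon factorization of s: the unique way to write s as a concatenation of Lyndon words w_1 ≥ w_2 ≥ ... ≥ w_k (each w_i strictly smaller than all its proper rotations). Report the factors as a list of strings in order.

emit factor 1: 'bcedfbfdfde' (i=0, period=11)
emit factor 2: 'abahbaecehahdfgdabbddgccbaedh' (i=11, period=29)

["bcedfbfdfde", "abahbaecehahdfgdabbddgccbaedh"]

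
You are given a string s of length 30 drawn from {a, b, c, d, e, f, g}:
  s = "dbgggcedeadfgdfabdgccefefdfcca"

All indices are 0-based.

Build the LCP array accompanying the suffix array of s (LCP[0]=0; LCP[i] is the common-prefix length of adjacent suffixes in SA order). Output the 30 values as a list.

[0, 1, 1, 0, 1, 0, 1, 2, 1, 2, 0, 1, 1, 2, 2, 1, 0, 1, 1, 2, 0, 1, 1, 1, 1, 0, 2, 1, 1, 2]

sorted suffixes:
  #0 SA[0]=29  'a'
  #1 SA[1]=15  'abdgccefefdfcca'
  #2 SA[2]=9  'adfgdfabdgccefefdfcca'
  #3 SA[3]=16  'bdgccefefdfcca'
  #4 SA[4]=1  'bgggcedeadfgdfabdgccefefdfcca'
  #5 SA[5]=28  'ca'
  #6 SA[6]=27  'cca'
  #7 SA[7]=19  'ccefefdfcca'
  #8 SA[8]=5  'cedeadfgdfabdgccefefdfcca'
  #9 SA[9]=20  'cefefdfcca'
  #10 SA[10]=0  'dbgggcedeadfgdfabdgccefefdfcca'
  #11 SA[11]=7  'deadfgdfabdgccefefdfcca'
  #12 SA[12]=13  'dfabdgccefefdfcca'
  #13 SA[13]=25  'dfcca'
  #14 SA[14]=10  'dfgdfabdgccefefdfcca'
  #15 SA[15]=17  'dgccefefdfcca'
  #16 SA[16]=8  'eadfgdfabdgccefefdfcca'
  #17 SA[17]=6  'edeadfgdfabdgccefefdfcca'
  #18 SA[18]=23  'efdfcca'
  #19 SA[19]=21  'efefdfcca'
  #20 SA[20]=14  'fabdgccefefdfcca'
  #21 SA[21]=26  'fcca'
  #22 SA[22]=24  'fdfcca'
  #23 SA[23]=22  'fefdfcca'
  #24 SA[24]=11  'fgdfabdgccefefdfcca'
  #25 SA[25]=18  'gccefefdfcca'
  #26 SA[26]=4  'gcedeadfgdfabdgccefefdfcca'
  #27 SA[27]=12  'gdfabdgccefefdfcca'
  #28 SA[28]=3  'ggcedeadfgdfabdgccefefdfcca'
  #29 SA[29]=2  'gggcedeadfgdfabdgccefefdfcca'

SA = [29, 15, 9, 16, 1, 28, 27, 19, 5, 20, 0, 7, 13, 25, 10, 17, 8, 6, 23, 21, 14, 26, 24, 22, 11, 18, 4, 12, 3, 2]
i: (SA[i-1],SA[i]) lcp shared
  1: (29,15) 1 'a'
  2: (15,9) 1 'a'
  3: (9,16) 0 ''
  4: (16,1) 1 'b'
  5: (1,28) 0 ''
  6: (28,27) 1 'c'
  7: (27,19) 2 'cc'
  8: (19,5) 1 'c'
  9: (5,20) 2 'ce'
  10: (20,0) 0 ''
  11: (0,7) 1 'd'
  12: (7,13) 1 'd'
  13: (13,25) 2 'df'
  14: (25,10) 2 'df'
  15: (10,17) 1 'd'
  16: (17,8) 0 ''
  17: (8,6) 1 'e'
  18: (6,23) 1 'e'
  19: (23,21) 2 'ef'
  20: (21,14) 0 ''
  21: (14,26) 1 'f'
  22: (26,24) 1 'f'
  23: (24,22) 1 'f'
  24: (22,11) 1 'f'
  25: (11,18) 0 ''
  26: (18,4) 2 'gc'
  27: (4,12) 1 'g'
  28: (12,3) 1 'g'
  29: (3,2) 2 'gg'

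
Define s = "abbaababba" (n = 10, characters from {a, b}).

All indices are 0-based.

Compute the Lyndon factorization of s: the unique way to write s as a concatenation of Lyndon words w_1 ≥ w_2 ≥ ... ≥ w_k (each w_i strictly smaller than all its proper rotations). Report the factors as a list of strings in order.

emit factor 1: 'abb' (i=0, period=3)
emit factor 2: 'aababb' (i=3, period=6)
emit factor 3: 'a' (i=9, period=1)

["abb", "aababb", "a"]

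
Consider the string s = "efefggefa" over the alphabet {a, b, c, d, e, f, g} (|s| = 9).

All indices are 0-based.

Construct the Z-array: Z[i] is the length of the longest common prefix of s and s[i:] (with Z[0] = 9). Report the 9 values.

Z[0]=9
i=1: i≥r, start 0; Z[1]=0
i=2: i≥r, start 0; Z[2]=2 extend→box=[2,4)
i=3: min(r-i=1, Z[1]=0)=0; Z[3]=0
i=4: i≥r, start 0; Z[4]=0
i=5: i≥r, start 0; Z[5]=0
i=6: i≥r, start 0; Z[6]=2 extend→box=[6,8)
i=7: min(r-i=1, Z[1]=0)=0; Z[7]=0
i=8: i≥r, start 0; Z[8]=0

[9, 0, 2, 0, 0, 0, 2, 0, 0]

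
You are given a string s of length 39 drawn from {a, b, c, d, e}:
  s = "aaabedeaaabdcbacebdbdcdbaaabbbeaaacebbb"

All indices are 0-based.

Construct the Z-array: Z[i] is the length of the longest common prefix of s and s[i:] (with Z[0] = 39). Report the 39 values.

Z[0]=39
i=1: fresh scan; Z[1]=2 scan→box=[1,3)
i=2: min(r-i=1, Z[1]=2)=1; Z[2]=1
i=3: fresh scan; Z[3]=0
i=4: fresh scan; Z[4]=0
i=5: fresh scan; Z[5]=0
i=6: fresh scan; Z[6]=0
i=7: fresh scan; Z[7]=4 scan→box=[7,11)
i=8: min(r-i=3, Z[1]=2)=2; Z[8]=2
i=9: min(r-i=2, Z[2]=1)=1; Z[9]=1
i=10: min(r-i=1, Z[3]=0)=0; Z[10]=0
i=11: fresh scan; Z[11]=0
i=12: fresh scan; Z[12]=0
i=13: fresh scan; Z[13]=0
i=14: fresh scan; Z[14]=1 scan→box=[14,15)
i=15: fresh scan; Z[15]=0
i=16: fresh scan; Z[16]=0
i=17: fresh scan; Z[17]=0
i=18: fresh scan; Z[18]=0
i=19: fresh scan; Z[19]=0
i=20: fresh scan; Z[20]=0
i=21: fresh scan; Z[21]=0
i=22: fresh scan; Z[22]=0
i=23: fresh scan; Z[23]=0
i=24: fresh scan; Z[24]=4 scan→box=[24,28)
i=25: min(r-i=3, Z[1]=2)=2; Z[25]=2
i=26: min(r-i=2, Z[2]=1)=1; Z[26]=1
i=27: min(r-i=1, Z[3]=0)=0; Z[27]=0
i=28: fresh scan; Z[28]=0
i=29: fresh scan; Z[29]=0
i=30: fresh scan; Z[30]=0
i=31: fresh scan; Z[31]=3 scan→box=[31,34)
i=32: min(r-i=2, Z[1]=2)=2; Z[32]=2
i=33: min(r-i=1, Z[2]=1)=1; Z[33]=1
i=34: fresh scan; Z[34]=0
i=35: fresh scan; Z[35]=0
i=36: fresh scan; Z[36]=0
i=37: fresh scan; Z[37]=0
i=38: fresh scan; Z[38]=0

[39, 2, 1, 0, 0, 0, 0, 4, 2, 1, 0, 0, 0, 0, 1, 0, 0, 0, 0, 0, 0, 0, 0, 0, 4, 2, 1, 0, 0, 0, 0, 3, 2, 1, 0, 0, 0, 0, 0]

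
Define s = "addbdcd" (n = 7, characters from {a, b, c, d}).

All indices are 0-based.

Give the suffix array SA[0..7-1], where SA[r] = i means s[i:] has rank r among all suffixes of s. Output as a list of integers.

[0, 3, 5, 6, 2, 4, 1]

rank | idx | suffix
   0 |   0 | addbdcd
   1 |   3 | bdcd
   2 |   5 | cd
   3 |   6 | d
   4 |   2 | dbdcd
   5 |   4 | dcd
   6 |   1 | ddbdcd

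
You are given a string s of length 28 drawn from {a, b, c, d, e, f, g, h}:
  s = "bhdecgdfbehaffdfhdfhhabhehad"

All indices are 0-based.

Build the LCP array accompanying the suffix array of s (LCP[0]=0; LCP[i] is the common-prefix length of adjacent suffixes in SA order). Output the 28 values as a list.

[0, 1, 1, 0, 1, 2, 0, 0, 1, 1, 2, 3, 0, 1, 3, 0, 1, 1, 1, 2, 0, 0, 2, 2, 1, 2, 1, 1]

rank | idx | suffix
   0 |  21 | abhehad
   1 |  26 | ad
   2 |  11 | affdfhdfhhabhehad
   3 |   8 | behaffdfhdfhhabhehad
   4 |   0 | bhdecgdfbehaffdfhdfhhabhehad
   5 |  22 | bhehad
   6 |   4 | cgdfbehaffdfhdfhhabhehad
   7 |  27 | d
   8 |   2 | decgdfbehaffdfhdfhhabhehad
   9 |   6 | dfbehaffdfhdfhhabhehad
  10 |  14 | dfhdfhhabhehad
  11 |  17 | dfhhabhehad
  12 |   3 | ecgdfbehaffdfhdfhhabhehad
  13 |  24 | ehad
  14 |   9 | ehaffdfhdfhhabhehad
  15 |   7 | fbehaffdfhdfhhabhehad
  16 |  13 | fdfhdfhhabhehad
  17 |  12 | ffdfhdfhhabhehad
  18 |  15 | fhdfhhabhehad
  19 |  18 | fhhabhehad
  20 |   5 | gdfbehaffdfhdfhhabhehad
  21 |  20 | habhehad
  22 |  25 | had
  23 |  10 | haffdfhdfhhabhehad
  24 |   1 | hdecgdfbehaffdfhdfhhabhehad
  25 |  16 | hdfhhabhehad
  26 |  23 | hehad
  27 |  19 | hhabhehad

SA = [21, 26, 11, 8, 0, 22, 4, 27, 2, 6, 14, 17, 3, 24, 9, 7, 13, 12, 15, 18, 5, 20, 25, 10, 1, 16, 23, 19]
[i] adj suffixes → lcp
  [1] 21/26 → 1 ('a')
  [2] 26/11 → 1 ('a')
  [3] 11/8 → 0 ('')
  [4] 8/0 → 1 ('b')
  [5] 0/22 → 2 ('bh')
  [6] 22/4 → 0 ('')
  [7] 4/27 → 0 ('')
  [8] 27/2 → 1 ('d')
  [9] 2/6 → 1 ('d')
  [10] 6/14 → 2 ('df')
  [11] 14/17 → 3 ('dfh')
  [12] 17/3 → 0 ('')
  [13] 3/24 → 1 ('e')
  [14] 24/9 → 3 ('eha')
  [15] 9/7 → 0 ('')
  [16] 7/13 → 1 ('f')
  [17] 13/12 → 1 ('f')
  [18] 12/15 → 1 ('f')
  [19] 15/18 → 2 ('fh')
  [20] 18/5 → 0 ('')
  [21] 5/20 → 0 ('')
  [22] 20/25 → 2 ('ha')
  [23] 25/10 → 2 ('ha')
  [24] 10/1 → 1 ('h')
  [25] 1/16 → 2 ('hd')
  [26] 16/23 → 1 ('h')
  [27] 23/19 → 1 ('h')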